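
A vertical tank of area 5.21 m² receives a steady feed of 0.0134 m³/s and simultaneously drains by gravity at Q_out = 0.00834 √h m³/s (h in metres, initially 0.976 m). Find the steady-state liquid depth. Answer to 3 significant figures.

A dh/dt = Q_in − 0.00834 √h. Steady state requires inflow = outflow:
Q_in = 0.00834 √h_ss ⇒ √h_ss = 0.0134/0.00834 = 1.6067.
h_ss = 1.6067² = 2.5815 m. (Since h₀ = 0.976 m < h_ss, the level will rise toward this value.)

2.58 m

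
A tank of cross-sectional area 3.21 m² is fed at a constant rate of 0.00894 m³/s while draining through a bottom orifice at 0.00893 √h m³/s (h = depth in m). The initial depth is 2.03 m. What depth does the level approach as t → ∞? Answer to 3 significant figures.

Mass balance (ρ constant): A dh/dt = Q_in − 0.00893 √h. At steady state dh/dt = 0:
Q_in = 0.00893 √h_ss ⇒ √h_ss = 0.00894/0.00893 = 1.0011.
h_ss = 1.0011² = 1.0022 m. (Since h₀ = 2.03 m > h_ss, the level will fall toward this value.)

1.00 m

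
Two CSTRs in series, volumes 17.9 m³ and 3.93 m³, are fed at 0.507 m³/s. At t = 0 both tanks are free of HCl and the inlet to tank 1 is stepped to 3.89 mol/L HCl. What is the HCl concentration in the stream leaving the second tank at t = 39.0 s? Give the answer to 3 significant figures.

Species balance on tank i: dCᵢ/dt = (Cᵢ₋₁ − Cᵢ)/τᵢ with τᵢ = Vᵢ/Q.
τ₁ = 17.9/0.507 = 35.306 s; τ₂ = 3.93/0.507 = 7.7515 s.
Tank 1: C₁ = C_in(1 − e^(−t/τ₁)). Tank 2 (τ₁ ≠ τ₂): C₂ = C_in[1 − (τ₁ e^(−t/τ₁) − τ₂ e^(−t/τ₂))/(τ₁ − τ₂)].
At t = 39.0: e^(−t/τ₁) = 0.33133, e^(−t/τ₂) = 0.0065303.
C₂ = 3.89·[1 − (35.306·0.33133 − 7.7515·0.0065303)/(27.554)] = 3.89·0.57730 = 2.2457 mol/L.

2.25 mol/L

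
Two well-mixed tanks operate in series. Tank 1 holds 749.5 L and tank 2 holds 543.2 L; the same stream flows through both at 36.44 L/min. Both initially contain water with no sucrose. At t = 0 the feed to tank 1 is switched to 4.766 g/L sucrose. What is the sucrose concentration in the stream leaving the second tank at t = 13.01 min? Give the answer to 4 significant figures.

Species balance on tank i: dCᵢ/dt = (Cᵢ₋₁ − Cᵢ)/τᵢ with τᵢ = Vᵢ/Q.
τ₁ = 749.5/36.44 = 20.5681 min; τ₂ = 543.2/36.44 = 14.9067 min.
Solving the cascade with C₁(0)=C₂(0)=0 gives C₂(t) = C_in[1 − (τ₁ e^(−t/τ₁) − τ₂ e^(−t/τ₂))/(τ₁ − τ₂)].
At t = 13.01: e^(−t/τ₁) = 0.531244, e^(−t/τ₂) = 0.417796.
C₂ = 4.766·[1 − (20.5681·0.531244 − 14.9067·0.417796)/(5.66136)] = 4.766·0.170041 = 0.810417 g/L.

0.8104 g/L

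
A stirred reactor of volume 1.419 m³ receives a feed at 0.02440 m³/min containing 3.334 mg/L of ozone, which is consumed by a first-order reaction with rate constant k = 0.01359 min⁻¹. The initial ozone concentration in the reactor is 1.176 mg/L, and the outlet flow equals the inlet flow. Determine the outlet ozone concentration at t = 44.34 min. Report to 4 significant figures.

Accumulation = in − out − consumed: V dC/dt = Q C_in − Q C − k V C.
dC/dt = (Q/V) C_in − (Q/V + k) C; effective rate a = Q/V + k = 0.0171952 + 0.01359 = 0.0307852 min⁻¹.
C_ss = Q C_in/(Q + kV) = 1.86222 mg/L; C(t) = C_ss + (C₀ − C_ss) e^(−a t).
C(44.34) = 1.86222 + (-0.686220)·e^(−0.0307852·44.34) = 1.86222 + (-0.686220)·0.255377 = 1.68698 mg/L.

1.687 mg/L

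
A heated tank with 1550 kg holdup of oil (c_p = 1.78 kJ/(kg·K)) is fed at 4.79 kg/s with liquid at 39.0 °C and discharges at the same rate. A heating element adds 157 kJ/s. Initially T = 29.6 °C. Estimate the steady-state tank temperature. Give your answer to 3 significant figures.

M c_p dT/dt = ṁ c_p (T_in − T) + Q̇.
At steady state dT/dt = 0 ⇒ T_ss = T_in + Q̇/(ṁ c_p) = 39.0 + 157/(4.79·1.78) = 57.414 °C.

57.4 °C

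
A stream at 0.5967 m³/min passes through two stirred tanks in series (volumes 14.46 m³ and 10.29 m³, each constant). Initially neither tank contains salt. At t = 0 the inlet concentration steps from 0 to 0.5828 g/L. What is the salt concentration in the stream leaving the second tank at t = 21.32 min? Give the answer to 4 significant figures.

Species balance on tank i: dCᵢ/dt = (Cᵢ₋₁ − Cᵢ)/τᵢ with τᵢ = Vᵢ/Q.
τ₁ = 14.46/0.5967 = 24.2333 min; τ₂ = 10.29/0.5967 = 17.2448 min.
Tank 1: C₁ = C_in(1 − e^(−t/τ₁)). Tank 2 (τ₁ ≠ τ₂): C₂ = C_in[1 − (τ₁ e^(−t/τ₁) − τ₂ e^(−t/τ₂))/(τ₁ − τ₂)].
At t = 21.32: e^(−t/τ₁) = 0.414873, e^(−t/τ₂) = 0.290454.
C₂ = 0.5828·[1 − (24.2333·0.414873 − 17.2448·0.290454)/(6.98844)] = 0.5828·0.278105 = 0.162080 g/L.

0.1621 g/L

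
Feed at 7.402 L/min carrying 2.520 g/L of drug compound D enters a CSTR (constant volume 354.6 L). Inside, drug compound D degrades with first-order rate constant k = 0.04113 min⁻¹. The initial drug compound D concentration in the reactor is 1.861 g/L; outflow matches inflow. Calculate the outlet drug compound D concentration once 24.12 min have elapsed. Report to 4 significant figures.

1.075 g/L

Accumulation = in − out − consumed: V dC/dt = Q C_in − Q C − k V C.
This is linear with rate a = Q/V + k = 0.0620042 min⁻¹.
C_ss = Q C_in/(Q + kV) = 0.848378 g/L; C(t) = C_ss + (C₀ − C_ss) e^(−a t).
C(24.12) = 0.848378 + (1.01262)·e^(−0.0620042·24.12) = 0.848378 + (1.01262)·0.224127 = 1.07533 g/L.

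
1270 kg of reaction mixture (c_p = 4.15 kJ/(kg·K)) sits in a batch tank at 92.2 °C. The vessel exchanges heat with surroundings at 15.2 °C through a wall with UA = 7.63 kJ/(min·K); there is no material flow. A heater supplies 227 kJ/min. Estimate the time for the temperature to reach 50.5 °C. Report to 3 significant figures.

1480 min

Lumped-capacitance energy balance: M c_p dT/dt = UA(T_amb − T) + Q̇.
τ = M c_p/UA = 690.76 min; T_ss = T_amb + Q̇/UA = 15.2 + 227/7.63 = 44.951 °C.
T(t) = T_ss + (T₀ − T_ss)e^(−t/τ); set T = 50.5:
t = −τ ln[(T − T_ss)/(T₀ − T_ss)] = −690.76 · ln(0.11744) = 1479.5 min.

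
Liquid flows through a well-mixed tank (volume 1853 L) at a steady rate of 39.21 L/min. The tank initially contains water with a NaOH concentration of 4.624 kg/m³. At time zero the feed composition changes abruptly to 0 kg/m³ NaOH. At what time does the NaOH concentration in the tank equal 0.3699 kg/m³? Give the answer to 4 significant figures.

119.4 min

Species balance: V dC/dt = Q(C_in − C) ⇒ τ = V/Q = 47.2584 min.
C(t) = C_in + (C₀ − C_in) e^(−t/τ). Set C = 0.3699 and solve for t:
e^(−t/τ) = (C − C_in)/(C₀ − C_in) = (0.3699 − 0)/(4.624 − 0) = 0.0799957
t = −τ ln(…) = 47.2584 × 2.52578 = 119.364 min.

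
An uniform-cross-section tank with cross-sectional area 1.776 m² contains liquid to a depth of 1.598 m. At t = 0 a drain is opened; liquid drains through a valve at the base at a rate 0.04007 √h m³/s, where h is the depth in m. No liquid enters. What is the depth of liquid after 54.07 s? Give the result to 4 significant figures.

0.4279 m

With no inflow, A dh/dt = −0.04007 √h.
Separate and integrate: 2(√h − √h₀) = −(0.04007/A) t.
√h = √1.598 − 0.04007·54.07/(2·1.776) = 1.26412 − 0.609962 = 0.654158.
h = 0.654158² = 0.427923 m.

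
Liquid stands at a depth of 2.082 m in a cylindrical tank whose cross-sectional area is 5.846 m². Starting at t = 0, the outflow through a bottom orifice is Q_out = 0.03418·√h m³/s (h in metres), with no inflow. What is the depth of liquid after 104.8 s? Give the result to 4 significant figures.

1.292 m

Unsteady balance on liquid volume: A dh/dt = −0.03418 √h.
Separate and integrate: 2(√h − √h₀) = −(0.03418/A) t.
√h = √2.082 − 0.03418·104.8/(2·5.846) = 1.44291 − 0.306369 = 1.13654.
h = 1.13654² = 1.29173 m.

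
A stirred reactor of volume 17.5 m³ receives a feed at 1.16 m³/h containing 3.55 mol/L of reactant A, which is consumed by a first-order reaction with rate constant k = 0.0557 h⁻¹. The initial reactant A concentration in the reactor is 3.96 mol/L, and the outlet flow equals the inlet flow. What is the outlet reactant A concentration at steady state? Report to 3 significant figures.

1.93 mol/L

Species balance: V dC/dt = Q C_in − Q C − k V C.
Steady state (dC/dt = 0): C_ss = Q C_in/(Q + kV) = C_in/(1 + kV/Q).
C_ss = 1.16·3.55/(1.16 + 0.0557·17.5) = 4.1180/2.1347 = 1.9290 mol/L.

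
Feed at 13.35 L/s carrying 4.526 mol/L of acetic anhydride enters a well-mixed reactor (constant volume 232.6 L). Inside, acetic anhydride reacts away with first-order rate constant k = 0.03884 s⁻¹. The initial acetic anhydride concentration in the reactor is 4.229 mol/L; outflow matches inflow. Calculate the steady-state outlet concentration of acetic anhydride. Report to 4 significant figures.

Species balance: V dC/dt = Q C_in − Q C − k V C.
Steady state (dC/dt = 0): C_ss = Q C_in/(Q + kV) = C_in/(1 + kV/Q).
C_ss = 13.35·4.526/(13.35 + 0.03884·232.6) = 60.4221/22.3842 = 2.69932 mol/L.

2.699 mol/L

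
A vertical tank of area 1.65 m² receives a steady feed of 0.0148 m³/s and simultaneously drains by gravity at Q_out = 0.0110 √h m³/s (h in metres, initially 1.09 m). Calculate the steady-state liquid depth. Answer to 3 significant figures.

1.81 m

Accumulation of liquid (constant cross-section A): A dh/dt = Q_in − 0.0110 √h. At steady state dh/dt = 0:
Q_in = 0.0110 √h_ss ⇒ √h_ss = 0.0148/0.0110 = 1.3455.
h_ss = 1.3455² = 1.8102 m. (Since h₀ = 1.09 m < h_ss, the level will rise toward this value.)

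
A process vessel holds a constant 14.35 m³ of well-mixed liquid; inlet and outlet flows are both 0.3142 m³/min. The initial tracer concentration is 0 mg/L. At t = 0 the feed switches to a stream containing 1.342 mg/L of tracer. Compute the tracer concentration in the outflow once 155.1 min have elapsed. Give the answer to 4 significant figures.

1.297 mg/L

Accumulation = in − out for the solute gives V dC/dt = Q(C_in − C).
So dC/dt = (C_in − C)/τ with τ = V/Q = 14.35/0.3142 = 45.6715 min.
This is linear first-order; C(t) = C_in + (C₀ − C_in) e^(−t/τ).
C(155.1) = 1.342 + (0 − 1.342)·e^(−155.1/45.6715) = 1.342 + (-1.34200)·0.0335075 = 1.29703 mg/L.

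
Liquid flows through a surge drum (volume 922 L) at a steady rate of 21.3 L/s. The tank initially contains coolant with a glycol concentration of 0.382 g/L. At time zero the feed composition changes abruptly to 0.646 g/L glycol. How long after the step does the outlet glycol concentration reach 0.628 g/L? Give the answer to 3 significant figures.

Accumulation = in − out for the solute gives V dC/dt = Q(C_in − C), so τ = V/Q = 43.286 s.
C(t) = C_in + (C₀ − C_in) e^(−t/τ). Set C = 0.628 and solve for t:
e^(−t/τ) = (C − C_in)/(C₀ − C_in) = (0.628 − 0.646)/(0.382 − 0.646) = 0.068182
t = −τ ln(…) = 43.286 × 2.6856 = 116.25 s.

116 s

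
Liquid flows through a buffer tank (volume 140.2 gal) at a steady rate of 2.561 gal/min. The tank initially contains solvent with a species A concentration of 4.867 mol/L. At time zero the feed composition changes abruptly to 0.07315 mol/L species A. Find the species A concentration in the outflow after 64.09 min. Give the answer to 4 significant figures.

Unsteady species balance (constant V, well mixed): V dC/dt = Q(C_in − C).
So dC/dt = (C_in − C)/τ with τ = V/Q = 140.2/2.561 = 54.7442 min.
Integrating: C(t) = C_in + (C₀ − C_in) e^(−t/τ).
C(64.09) = 0.07315 + (4.867 − 0.07315)·e^(−64.09/54.7442) = 0.07315 + (4.79385)·0.310145 = 1.55994 mol/L.

1.560 mol/L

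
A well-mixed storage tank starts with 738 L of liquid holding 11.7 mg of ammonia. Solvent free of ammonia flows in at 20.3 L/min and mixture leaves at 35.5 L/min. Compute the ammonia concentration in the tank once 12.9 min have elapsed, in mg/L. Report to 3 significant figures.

0.0105 mg/L

Let m(t) be the amount of ammonia. Volume: V(t) = V₀ + (Q_in − Q_out) t = 738 − 15.200 t; V(12.9) = 541.92 L.
No ammonia enters, so dm/dt = −Q_out · (m/V).
dm/m = −Q_out dt/(V₀ − 15.200 t); integrating gives ln(m/m₀) = −(Q_out/(Q_in−Q_out)) ln(V/V₀).
m = m₀ (V₀/V)^(Q_out/(Q_in−Q_out)) = 11.7 × (738/541.92)^(-2.3355) = 5.6878 mg.
C = m/V = 5.6878/541.92 = 0.010496 mg/L.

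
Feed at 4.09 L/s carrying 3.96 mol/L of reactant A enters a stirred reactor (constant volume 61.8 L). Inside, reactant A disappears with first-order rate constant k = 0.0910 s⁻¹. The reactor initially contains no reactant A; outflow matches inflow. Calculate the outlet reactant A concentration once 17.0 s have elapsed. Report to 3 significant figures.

1.55 mol/L

Accumulation = in − out − consumed: V dC/dt = Q C_in − Q C − k V C.
dC/dt = (Q/V) C_in − (Q/V + k) C; effective rate a = Q/V + k = 0.066181 + 0.0910 = 0.15718 s⁻¹.
C_ss = Q C_in/(Q + kV) = 1.6674 mol/L; C(t) = C_ss + (C₀ − C_ss) e^(−a t).
C(17.0) = 1.6674 + (-1.6674)·e^(−0.15718·17.0) = 1.6674 + (-1.6674)·0.069108 = 1.5521 mol/L.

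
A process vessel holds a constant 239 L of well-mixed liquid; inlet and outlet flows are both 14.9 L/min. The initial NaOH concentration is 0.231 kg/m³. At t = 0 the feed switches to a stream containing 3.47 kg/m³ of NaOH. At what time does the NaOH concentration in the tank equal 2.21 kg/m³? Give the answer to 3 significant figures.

15.1 min

Species balance on the tank: V dC/dt = Q(C_in − C), so τ = V/Q = 16.040 min.
C(t) = C_in + (C₀ − C_in) e^(−t/τ). Set C = 2.21 and solve for t:
e^(−t/τ) = (C − C_in)/(C₀ − C_in) = (2.21 − 3.47)/(0.231 − 3.47) = 0.38901
t = −τ ln(…) = 16.040 × 0.94415 = 15.144 min.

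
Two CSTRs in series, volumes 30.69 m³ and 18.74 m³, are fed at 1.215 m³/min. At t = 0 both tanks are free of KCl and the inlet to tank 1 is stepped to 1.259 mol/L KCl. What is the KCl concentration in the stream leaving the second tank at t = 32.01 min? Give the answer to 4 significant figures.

0.5963 mol/L

Time constants: τᵢ = Vᵢ/Q for each well-mixed tank.
τ₁ = 30.69/1.215 = 25.2593 min; τ₂ = 18.74/1.215 = 15.4239 min.
Solving the cascade with C₁(0)=C₂(0)=0 gives C₂(t) = C_in[1 − (τ₁ e^(−t/τ₁) − τ₂ e^(−t/τ₂))/(τ₁ − τ₂)].
At t = 32.01: e^(−t/τ₁) = 0.281603, e^(−t/τ₂) = 0.125512.
C₂ = 1.259·[1 − (25.2593·0.281603 − 15.4239·0.125512)/(9.83539)] = 1.259·0.473616 = 0.596282 mol/L.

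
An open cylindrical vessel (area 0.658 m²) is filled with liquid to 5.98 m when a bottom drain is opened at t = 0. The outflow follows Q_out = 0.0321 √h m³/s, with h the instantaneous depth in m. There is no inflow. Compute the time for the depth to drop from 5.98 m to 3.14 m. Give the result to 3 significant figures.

Accumulation of liquid (constant cross-section A): A dh/dt = −0.0321 √h.
Separate and integrate: 2(√h − √h₀) = −(0.0321/A) t.
t = 2A(√h₀ − √h)/0.0321 = 2·0.658·(√5.98 − √3.14)/0.0321
  = 1.3160 × (2.4454 − 1.7720) / 0.0321 = 27.607 s.

27.6 s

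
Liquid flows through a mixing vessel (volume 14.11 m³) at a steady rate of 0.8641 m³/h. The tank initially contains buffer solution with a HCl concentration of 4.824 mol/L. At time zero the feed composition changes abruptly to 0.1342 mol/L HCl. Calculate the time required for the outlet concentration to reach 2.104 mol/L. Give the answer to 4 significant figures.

Accumulation = in − out for the solute gives V dC/dt = Q(C_in − C), so τ = V/Q = 16.3291 h.
C(t) = C_in + (C₀ − C_in) e^(−t/τ). Set C = 2.104 and solve for t:
e^(−t/τ) = (C − C_in)/(C₀ − C_in) = (2.104 − 0.1342)/(4.824 − 0.1342) = 0.420018
t = −τ ln(…) = 16.3291 × 0.867458 = 14.1648 h.

14.16 h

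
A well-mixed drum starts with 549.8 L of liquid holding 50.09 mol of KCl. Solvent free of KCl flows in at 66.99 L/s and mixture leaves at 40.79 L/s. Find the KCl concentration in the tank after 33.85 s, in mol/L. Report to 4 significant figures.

0.007815 mol/L

Let m(t) be the amount of KCl. Volume: V(t) = V₀ + (Q_in − Q_out) t = 549.8 + 26.2000 t; V(33.85) = 1436.67 L.
Solute balance: dm/dt = 0 − Q_out C = −Q_out m/V(t).
Separate: dm/m = −Q_out dt/V(t) ⇒ ln(m/m₀) = −(Q_out/(Q_in−Q_out)) ln(V/V₀).
m = m₀ (V₀/V)^(Q_out/(Q_in−Q_out)) = 50.09 × (549.8/1436.67)^(1.55687) = 11.2279 mol.
C = m/V = 11.2279/1436.67 = 0.00781523 mol/L.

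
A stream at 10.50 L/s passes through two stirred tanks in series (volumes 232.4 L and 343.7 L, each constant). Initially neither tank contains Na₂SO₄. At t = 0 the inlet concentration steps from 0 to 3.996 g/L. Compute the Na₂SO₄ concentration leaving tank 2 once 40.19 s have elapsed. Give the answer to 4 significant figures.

1.739 g/L

Time constants: τᵢ = Vᵢ/Q for each well-mixed tank.
τ₁ = 232.4/10.50 = 22.1333 s; τ₂ = 343.7/10.50 = 32.7333 s.
Solving the cascade with C₁(0)=C₂(0)=0 gives C₂(t) = C_in[1 − (τ₁ e^(−t/τ₁) − τ₂ e^(−t/τ₂))/(τ₁ − τ₂)].
At t = 40.19: e^(−t/τ₁) = 0.162706, e^(−t/τ₂) = 0.292936.
C₂ = 3.996·[1 − (22.1333·0.162706 − 32.7333·0.292936)/(-10.6000)] = 3.996·0.435136 = 1.73880 g/L.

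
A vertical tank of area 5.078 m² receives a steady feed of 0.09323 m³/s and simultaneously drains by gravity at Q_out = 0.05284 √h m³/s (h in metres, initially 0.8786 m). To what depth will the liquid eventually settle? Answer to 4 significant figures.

Mass balance (ρ constant): A dh/dt = Q_in − 0.05284 √h. At steady state dh/dt = 0:
Q_in = 0.05284 √h_ss ⇒ √h_ss = 0.09323/0.05284 = 1.76438.
h_ss = 1.76438² = 3.11305 m. (Since h₀ = 0.8786 m < h_ss, the level will rise toward this value.)

3.113 m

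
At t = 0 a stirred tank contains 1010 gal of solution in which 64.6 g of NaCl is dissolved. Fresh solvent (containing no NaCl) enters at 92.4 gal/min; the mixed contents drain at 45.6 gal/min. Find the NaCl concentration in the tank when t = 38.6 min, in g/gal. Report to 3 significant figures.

0.00844 g/gal

Total volume: dV/dt = Q_in − Q_out = 46.800 gal/min, so V(t) = 1010 + 46.800 t and V(38.6) = 2816.5 gal.
Species balance (pure solvent in): dm/dt = −Q_out · m/V(t).
Separate: dm/m = −Q_out dt/V(t) ⇒ ln(m/m₀) = −(Q_out/(Q_in−Q_out)) ln(V/V₀).
m = m₀ (V₀/V)^(Q_out/(Q_in−Q_out)) = 64.6 × (1010/2816.5)^(0.97436) = 23.783 g.
C = m/V = 23.783/2816.5 = 0.0084442 g/gal.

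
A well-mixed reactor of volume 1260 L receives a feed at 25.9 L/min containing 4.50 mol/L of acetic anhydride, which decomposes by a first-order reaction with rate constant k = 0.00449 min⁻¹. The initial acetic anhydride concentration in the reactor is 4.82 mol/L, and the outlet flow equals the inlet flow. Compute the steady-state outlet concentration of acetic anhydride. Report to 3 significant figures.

Species balance: V dC/dt = Q C_in − Q C − k V C.
At steady state: 0 = Q C_in − (Q + kV) C_ss, so C_ss = Q C_in/(Q + kV).
C_ss = 25.9·4.50/(25.9 + 0.00449·1260) = 116.55/31.557 = 3.6933 mol/L.

3.69 mol/L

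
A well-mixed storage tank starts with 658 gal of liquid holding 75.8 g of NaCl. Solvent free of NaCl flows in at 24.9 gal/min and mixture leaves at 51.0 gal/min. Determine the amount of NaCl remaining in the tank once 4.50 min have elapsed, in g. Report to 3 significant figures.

Let m(t) be the amount of NaCl. Volume: V(t) = V₀ + (Q_in − Q_out) t = 658 − 26.100 t; V(4.50) = 540.55 gal.
No NaCl enters, so dm/dt = −Q_out · (m/V).
dm/m = −Q_out dt/(V₀ − 26.100 t); integrating gives ln(m/m₀) = −(Q_out/(Q_in−Q_out)) ln(V/V₀).
m = m₀ (V₀/V)^(Q_out/(Q_in−Q_out)) = 75.8 × (658/540.55)^(-1.9540) = 51.620 g.

51.6 g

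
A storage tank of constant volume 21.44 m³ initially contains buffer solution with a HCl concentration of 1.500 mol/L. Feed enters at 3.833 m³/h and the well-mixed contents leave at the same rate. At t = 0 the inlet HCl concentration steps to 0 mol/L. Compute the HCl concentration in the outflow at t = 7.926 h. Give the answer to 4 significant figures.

0.3637 mol/L

Accumulation = in − out for the solute gives V dC/dt = Q(C_in − C).
Rewrite as dC/dt + C/τ = C_in/τ, τ = V/Q = 5.59353 h.
Integrating: C(t) = C_in + (C₀ − C_in) e^(−t/τ).
C(7.926) = 0 + (1.500 − 0)·e^(−7.926/5.59353) = 0 + (1.50000)·0.242442 = 0.363662 mol/L.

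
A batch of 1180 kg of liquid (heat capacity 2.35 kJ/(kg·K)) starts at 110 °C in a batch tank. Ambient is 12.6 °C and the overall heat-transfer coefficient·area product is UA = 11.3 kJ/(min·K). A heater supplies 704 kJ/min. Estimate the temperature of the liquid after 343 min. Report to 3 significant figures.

83.6 °C

Lumped-capacitance energy balance: M c_p dT/dt = UA(T_amb − T) + Q̇.
dT/dt = (T_ss − T)/τ with T_ss = T_amb + Q̇/UA = 12.6 + 704/11.3 = 74.901 °C, τ = M c_p/UA = 1180·2.35/11.3 = 245.40 min.
Solution: T(t) = T_ss + (T₀ − T_ss) e^(−t/τ).
T(343) = 74.901 + (35.099)·0.24716 = 83.576 °C.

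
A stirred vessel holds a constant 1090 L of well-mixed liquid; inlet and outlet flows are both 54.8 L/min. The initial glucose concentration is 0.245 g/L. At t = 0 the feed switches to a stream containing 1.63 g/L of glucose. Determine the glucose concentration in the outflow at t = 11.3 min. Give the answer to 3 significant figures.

Transient balance on the dissolved component: V dC/dt = Q(C_in − C).
Time constant τ = V/Q = 1090/54.8 = 19.891 min.
C approaches C_in exponentially: C(t) = C_in + (C₀ − C_in) e^(−t/τ).
C(11.3) = 1.63 + (0.245 − 1.63)·e^(−11.3/19.891) = 1.63 + (-1.3850)·0.56660 = 0.84527 g/L.

0.845 g/L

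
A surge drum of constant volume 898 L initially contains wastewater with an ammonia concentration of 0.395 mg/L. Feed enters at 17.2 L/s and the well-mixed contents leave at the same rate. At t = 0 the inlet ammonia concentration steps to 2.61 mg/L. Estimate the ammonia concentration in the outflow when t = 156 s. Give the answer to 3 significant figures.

2.50 mg/L

Mass balance on the solute (V constant): V dC/dt = Q(C_in − C).
So dC/dt = (C_in − C)/τ with τ = V/Q = 898/17.2 = 52.209 s.
This is linear first-order; C(t) = C_in + (C₀ − C_in) e^(−t/τ).
C(156) = 2.61 + (0.395 − 2.61)·e^(−156/52.209) = 2.61 + (-2.2150)·0.050389 = 2.4984 mg/L.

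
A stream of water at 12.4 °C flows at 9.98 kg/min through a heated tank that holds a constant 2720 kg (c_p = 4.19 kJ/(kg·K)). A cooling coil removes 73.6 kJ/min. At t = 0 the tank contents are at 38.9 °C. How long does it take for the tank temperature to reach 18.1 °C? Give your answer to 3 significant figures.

First-law balance (no shaft work): M c_p dT/dt = ṁ c_p (T_in − T) − 73.6.
τ = M/ṁ = 272.55 min; T_ss = T_in − Q̇/(ṁ c_p) = 10.640 °C.
T(t) = T_ss + (T₀ − T_ss) e^(−t/τ). Set T = 18.1:
e^(−t/τ) = (18.1 − 10.640)/(38.9 − 10.640) = 0.26398
t = −272.55 · ln(0.26398) = 363.00 min.

363 min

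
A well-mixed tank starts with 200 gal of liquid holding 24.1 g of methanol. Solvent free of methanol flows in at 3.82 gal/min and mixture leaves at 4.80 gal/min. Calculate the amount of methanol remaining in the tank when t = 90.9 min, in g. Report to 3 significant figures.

1.34 g

Let m(t) be the amount of methanol. Volume: V(t) = V₀ + (Q_in − Q_out) t = 200 − 0.98000 t; V(90.9) = 110.92 gal.
Species balance (pure solvent in): dm/dt = −Q_out · m/V(t).
dm/m = −Q_out dt/(V₀ − 0.98000 t); integrating gives ln(m/m₀) = −(Q_out/(Q_in−Q_out)) ln(V/V₀).
m = m₀ (V₀/V)^(Q_out/(Q_in−Q_out)) = 24.1 × (200/110.92)^(-4.8980) = 1.3428 g.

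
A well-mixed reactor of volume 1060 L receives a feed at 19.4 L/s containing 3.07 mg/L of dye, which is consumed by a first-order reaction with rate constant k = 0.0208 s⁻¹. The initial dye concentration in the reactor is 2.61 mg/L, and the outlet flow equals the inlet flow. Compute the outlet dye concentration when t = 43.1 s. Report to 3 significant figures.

Accumulation = in − out − consumed: V dC/dt = Q C_in − Q C − k V C.
This is linear with rate a = Q/V + k = 0.039102 s⁻¹.
C_ss = Q C_in/(Q + kV) = 1.4369 mg/L; C(t) = C_ss + (C₀ − C_ss) e^(−a t).
C(43.1) = 1.4369 + (1.1731)·e^(−0.039102·43.1) = 1.4369 + (1.1731)·0.18539 = 1.6544 mg/L.

1.65 mg/L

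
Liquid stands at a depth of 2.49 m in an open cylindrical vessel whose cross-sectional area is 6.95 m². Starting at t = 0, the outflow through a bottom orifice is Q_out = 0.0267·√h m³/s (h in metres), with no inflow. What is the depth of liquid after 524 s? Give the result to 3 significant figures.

With no inflow, A dh/dt = −0.0267 √h.
∫ h^(−1/2) dh = −(0.0267/A) ∫ dt, giving 2√h = 2√h₀ − (0.0267/A) t.
√h = √2.49 − 0.0267·524/(2·6.95) = 1.5780 − 1.0065 = 0.57144.
h = 0.57144² = 0.32654 m.

0.327 m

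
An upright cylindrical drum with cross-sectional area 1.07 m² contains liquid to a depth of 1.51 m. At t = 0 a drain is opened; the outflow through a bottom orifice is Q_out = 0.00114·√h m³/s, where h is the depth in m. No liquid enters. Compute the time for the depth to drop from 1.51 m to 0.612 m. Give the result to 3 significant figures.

838 s

With no inflow, A dh/dt = −0.00114 √h.
This is separable: 2 d(√h)/dt = −0.00114/A, so √h = √h₀ − (0.00114/(2A)) t.
t = 2A(√h₀ − √h)/0.00114 = 2·1.07·(√1.51 − √0.612)/0.00114
  = 2.1400 × (1.2288 − 0.78230) / 0.00114 = 838.20 s.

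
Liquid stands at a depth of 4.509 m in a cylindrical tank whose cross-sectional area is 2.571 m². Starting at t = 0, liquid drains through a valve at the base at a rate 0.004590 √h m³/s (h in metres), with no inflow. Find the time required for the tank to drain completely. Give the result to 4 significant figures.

2379 s

A dh/dt = −Q_out = −0.004590 √h.
∫ h^(−1/2) dh = −(0.004590/A) ∫ dt, giving 2√h = 2√h₀ − (0.004590/A) t.
Tank is empty when √h = 0: t_empty = 2A√h₀/0.004590.
t_empty = 2·2.571·√4.509/0.004590 = 5.14200·2.12344/0.004590 = 2378.81 s.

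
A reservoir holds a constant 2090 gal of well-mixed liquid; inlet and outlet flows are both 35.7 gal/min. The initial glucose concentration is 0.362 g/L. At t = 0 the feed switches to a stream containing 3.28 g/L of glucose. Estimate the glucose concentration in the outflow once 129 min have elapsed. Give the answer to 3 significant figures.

Mass balance on the solute (V constant): V dC/dt = Q(C_in − C).
So dC/dt = (C_in − C)/τ with τ = V/Q = 2090/35.7 = 58.543 min.
This is linear first-order; C(t) = C_in + (C₀ − C_in) e^(−t/τ).
C(129) = 3.28 + (0.362 − 3.28)·e^(−129/58.543) = 3.28 + (-2.9180)·0.11042 = 2.9578 g/L.

2.96 g/L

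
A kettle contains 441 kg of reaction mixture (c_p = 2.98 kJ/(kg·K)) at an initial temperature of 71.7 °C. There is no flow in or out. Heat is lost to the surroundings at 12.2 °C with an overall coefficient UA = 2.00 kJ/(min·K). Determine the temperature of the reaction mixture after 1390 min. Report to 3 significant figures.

Energy balance: M c_p dT/dt = −UA(T − T_amb).
dT/dt = (T_ss − T)/τ with T_ss = T_amb = 12.200 °C, τ = M c_p/UA = 441·2.98/2.00 = 657.09 min.
Integrating: T(t) = T_ss + (T₀ − T_ss) e^(−t/τ).
T(1390) = 12.200 + (59.500)·0.12059 = 19.375 °C.

19.4 °C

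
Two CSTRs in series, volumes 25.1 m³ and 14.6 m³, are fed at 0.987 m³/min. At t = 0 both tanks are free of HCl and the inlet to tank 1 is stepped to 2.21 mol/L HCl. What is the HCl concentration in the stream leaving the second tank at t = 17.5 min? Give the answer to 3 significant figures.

0.497 mol/L

Species balance on tank i: dCᵢ/dt = (Cᵢ₋₁ − Cᵢ)/τᵢ with τᵢ = Vᵢ/Q.
τ₁ = 25.1/0.987 = 25.431 min; τ₂ = 14.6/0.987 = 14.792 min.
Tank 1: C₁ = C_in(1 − e^(−t/τ₁)). Tank 2 (τ₁ ≠ τ₂): C₂ = C_in[1 − (τ₁ e^(−t/τ₁) − τ₂ e^(−t/τ₂))/(τ₁ − τ₂)].
At t = 17.5: e^(−t/τ₁) = 0.50251, e^(−t/τ₂) = 0.30634.
C₂ = 2.21·[1 − (25.431·0.50251 − 14.792·0.30634)/(10.638)] = 2.21·0.22473 = 0.49666 mol/L.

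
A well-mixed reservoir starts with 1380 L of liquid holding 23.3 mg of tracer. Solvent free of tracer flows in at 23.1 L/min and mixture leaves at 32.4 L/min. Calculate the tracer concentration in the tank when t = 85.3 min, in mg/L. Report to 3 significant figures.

0.00202 mg/L

Total volume: dV/dt = Q_in − Q_out = -9.3000 L/min, so V(t) = 1380 − 9.3000 t and V(85.3) = 586.71 L.
No tracer enters, so dm/dt = −Q_out · (m/V).
dm/m = −Q_out dt/(V₀ − 9.3000 t); integrating gives ln(m/m₀) = −(Q_out/(Q_in−Q_out)) ln(V/V₀).
m = m₀ (V₀/V)^(Q_out/(Q_in−Q_out)) = 23.3 × (1380/586.71)^(-3.4839) = 1.1837 mg.
C = m/V = 1.1837/586.71 = 0.0020176 mg/L.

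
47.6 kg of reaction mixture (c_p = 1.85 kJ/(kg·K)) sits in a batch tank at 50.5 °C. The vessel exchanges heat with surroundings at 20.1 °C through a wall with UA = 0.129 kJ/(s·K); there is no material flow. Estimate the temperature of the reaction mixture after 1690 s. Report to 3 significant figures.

22.7 °C

Lumped-capacitance energy balance: M c_p dT/dt = UA(T_amb − T).
dT/dt = (T_ss − T)/τ with T_ss = T_amb = 20.100 °C, τ = M c_p/UA = 47.6·1.85/0.129 = 682.64 s.
T approaches T_ss exponentially: T(t) = T_ss + (T₀ − T_ss) e^(−t/τ).
T(1690) = 20.100 + (30.400)·0.084104 = 22.657 °C.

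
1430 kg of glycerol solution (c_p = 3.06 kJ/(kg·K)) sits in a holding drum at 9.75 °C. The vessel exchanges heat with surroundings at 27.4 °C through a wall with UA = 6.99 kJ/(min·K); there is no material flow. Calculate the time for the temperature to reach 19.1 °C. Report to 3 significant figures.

472 min

M c_p dT/dt = −UA(T − T_amb).
τ = M c_p/UA = 626.01 min; T_ss = T_amb = 27.400 °C.
T(t) = T_ss + (T₀ − T_ss)e^(−t/τ); set T = 19.1:
t = −τ ln[(T − T_ss)/(T₀ − T_ss)] = −626.01 · ln(0.47025) = 472.31 min.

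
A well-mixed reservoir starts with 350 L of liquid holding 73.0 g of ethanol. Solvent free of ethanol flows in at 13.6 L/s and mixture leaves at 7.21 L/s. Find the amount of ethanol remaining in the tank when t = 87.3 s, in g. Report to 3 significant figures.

24.9 g

Total volume: dV/dt = Q_in − Q_out = 6.3900 L/s, so V(t) = 350 + 6.3900 t and V(87.3) = 907.85 L.
Solute balance: dm/dt = 0 − Q_out C = −Q_out m/V(t).
dm/m = −Q_out dt/(V₀ + 6.3900 t); integrating gives ln(m/m₀) = −(Q_out/(Q_in−Q_out)) ln(V/V₀).
m = m₀ (V₀/V)^(Q_out/(Q_in−Q_out)) = 73.0 × (350/907.85)^(1.1283) = 24.903 g.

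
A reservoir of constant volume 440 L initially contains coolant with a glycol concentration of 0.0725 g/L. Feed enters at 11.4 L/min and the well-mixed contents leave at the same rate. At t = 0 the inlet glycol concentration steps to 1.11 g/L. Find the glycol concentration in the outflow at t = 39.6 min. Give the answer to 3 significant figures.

0.738 g/L

Unsteady species balance (constant V, well mixed): V dC/dt = Q(C_in − C).
Rewrite as dC/dt + C/τ = C_in/τ, τ = V/Q = 38.596 min.
Integrating: C(t) = C_in + (C₀ − C_in) e^(−t/τ).
C(39.6) = 1.11 + (0.0725 − 1.11)·e^(−39.6/38.596) = 1.11 + (-1.0375)·0.35844 = 0.73812 g/L.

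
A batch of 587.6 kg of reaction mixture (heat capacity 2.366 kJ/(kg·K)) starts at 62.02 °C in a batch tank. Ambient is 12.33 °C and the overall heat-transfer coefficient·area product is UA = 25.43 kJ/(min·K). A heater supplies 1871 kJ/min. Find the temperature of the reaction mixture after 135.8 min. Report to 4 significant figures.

Unsteady energy balance on the tank contents: M c_p dT/dt = −UA(T − T_amb) + Q̇.
dT/dt = (T_ss − T)/τ with T_ss = T_amb + Q̇/UA = 12.33 + 1871/25.43 = 85.9045 °C, τ = M c_p/UA = 587.6·2.366/25.43 = 54.6701 min.
T approaches T_ss exponentially: T(t) = T_ss + (T₀ − T_ss) e^(−t/τ).
T(135.8) = 85.9045 + (-23.8845)·0.0834099 = 83.9123 °C.

83.91 °C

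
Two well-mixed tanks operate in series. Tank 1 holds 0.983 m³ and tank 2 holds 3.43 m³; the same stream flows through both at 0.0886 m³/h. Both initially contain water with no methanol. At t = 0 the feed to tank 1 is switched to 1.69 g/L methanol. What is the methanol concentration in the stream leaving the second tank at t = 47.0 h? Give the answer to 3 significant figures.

0.996 g/L

Each tank obeys Vᵢ dCᵢ/dt = Q(Cᵢ₋₁ − Cᵢ), so τᵢ = Vᵢ/Q.
τ₁ = 0.983/0.0886 = 11.095 h; τ₂ = 3.43/0.0886 = 38.713 h.
Tank 1: C₁ = C_in(1 − e^(−t/τ₁)). Tank 2 (τ₁ ≠ τ₂): C₂ = C_in[1 − (τ₁ e^(−t/τ₁) − τ₂ e^(−t/τ₂))/(τ₁ − τ₂)].
At t = 47.0: e^(−t/τ₁) = 0.014462, e^(−t/τ₂) = 0.29699.
C₂ = 1.69·[1 − (11.095·0.014462 − 38.713·0.29699)/(-27.619)] = 1.69·0.58951 = 0.99628 g/L.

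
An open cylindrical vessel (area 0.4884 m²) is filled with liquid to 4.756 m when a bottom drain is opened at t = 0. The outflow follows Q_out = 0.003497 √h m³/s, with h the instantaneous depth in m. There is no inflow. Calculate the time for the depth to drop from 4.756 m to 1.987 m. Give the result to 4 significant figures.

215.4 s

A dh/dt = −Q_out = −0.003497 √h.
∫ h^(−1/2) dh = −(0.003497/A) ∫ dt, giving 2√h = 2√h₀ − (0.003497/A) t.
t = 2A(√h₀ − √h)/0.003497 = 2·0.4884·(√4.756 − √1.987)/0.003497
  = 0.976800 × (2.18083 − 1.40961) / 0.003497 = 215.420 s.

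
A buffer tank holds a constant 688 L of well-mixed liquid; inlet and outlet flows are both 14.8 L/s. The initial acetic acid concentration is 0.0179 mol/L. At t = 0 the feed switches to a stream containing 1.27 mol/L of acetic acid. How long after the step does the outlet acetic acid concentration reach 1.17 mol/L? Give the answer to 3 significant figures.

Species balance: V dC/dt = Q(C_in − C) ⇒ τ = V/Q = 46.486 s.
C(t) = C_in + (C₀ − C_in) e^(−t/τ). Set C = 1.17 and solve for t:
e^(−t/τ) = (C − C_in)/(C₀ − C_in) = (1.17 − 1.27)/(0.0179 − 1.27) = 0.079866
t = −τ ln(…) = 46.486 × 2.5274 = 117.49 s.

117 s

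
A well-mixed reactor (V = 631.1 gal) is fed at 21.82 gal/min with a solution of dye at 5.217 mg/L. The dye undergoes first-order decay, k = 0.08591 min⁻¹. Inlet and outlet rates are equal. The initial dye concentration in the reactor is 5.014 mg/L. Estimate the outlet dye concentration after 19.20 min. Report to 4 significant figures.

1.845 mg/L

Species balance: V dC/dt = Q C_in − Q C − k V C.
dC/dt = (Q/V) C_in − (Q/V + k) C; effective rate a = Q/V + k = 0.0345746 + 0.08591 = 0.120485 min⁻¹.
C_ss = Q C_in/(Q + kV) = 1.49708 mg/L; C(t) = C_ss + (C₀ − C_ss) e^(−a t).
C(19.20) = 1.49708 + (3.51692)·e^(−0.120485·19.20) = 1.49708 + (3.51692)·0.0989339 = 1.84503 mg/L.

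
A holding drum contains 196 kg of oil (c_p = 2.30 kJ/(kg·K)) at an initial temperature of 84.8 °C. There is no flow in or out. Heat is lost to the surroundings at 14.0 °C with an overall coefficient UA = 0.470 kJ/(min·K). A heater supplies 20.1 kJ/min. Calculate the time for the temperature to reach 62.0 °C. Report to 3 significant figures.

M c_p dT/dt = −UA(T − T_amb) + Q̇.
τ = M c_p/UA = 959.15 min; T_ss = T_amb + Q̇/UA = 14.0 + 20.1/0.470 = 56.766 °C.
T(t) = T_ss + (T₀ − T_ss)e^(−t/τ); set T = 62.0:
t = −τ ln[(T − T_ss)/(T₀ − T_ss)] = −959.15 · ln(0.18670) = 1609.7 min.

1610 min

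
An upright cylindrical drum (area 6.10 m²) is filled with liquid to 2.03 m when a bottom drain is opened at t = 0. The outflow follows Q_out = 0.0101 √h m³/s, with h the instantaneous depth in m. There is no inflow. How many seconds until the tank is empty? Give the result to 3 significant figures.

1720 s

Unsteady balance on liquid volume: A dh/dt = −0.0101 √h.
∫ h^(−1/2) dh = −(0.0101/A) ∫ dt, giving 2√h = 2√h₀ − (0.0101/A) t.
Set h = 0: 2√h₀ = (0.0101/A) t_empty ⇒ t_empty = 2A√h₀/0.0101.
t_empty = 2·6.10·√2.03/0.0101 = 12.200·1.4248/0.0101 = 1721.0 s.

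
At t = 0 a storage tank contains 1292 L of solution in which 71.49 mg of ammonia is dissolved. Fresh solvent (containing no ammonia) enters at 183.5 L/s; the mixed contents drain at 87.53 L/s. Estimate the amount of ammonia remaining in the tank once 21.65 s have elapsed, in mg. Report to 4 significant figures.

Let m(t) be the amount of ammonia. Volume: V(t) = V₀ + (Q_in − Q_out) t = 1292 + 95.9700 t; V(21.65) = 3369.75 L.
No ammonia enters, so dm/dt = −Q_out · (m/V).
Separate: dm/m = −Q_out dt/V(t) ⇒ ln(m/m₀) = −(Q_out/(Q_in−Q_out)) ln(V/V₀).
m = m₀ (V₀/V)^(Q_out/(Q_in−Q_out)) = 71.49 × (1292/3369.75)^(0.912056) = 29.8211 mg.

29.82 mg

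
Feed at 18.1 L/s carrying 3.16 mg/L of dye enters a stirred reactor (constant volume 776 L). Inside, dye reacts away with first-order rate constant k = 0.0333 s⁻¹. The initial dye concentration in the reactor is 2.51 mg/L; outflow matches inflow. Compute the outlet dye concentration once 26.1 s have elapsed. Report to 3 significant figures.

Species balance: V dC/dt = Q C_in − Q C − k V C.
dC/dt = (Q/V) C_in − (Q/V + k) C; effective rate a = Q/V + k = 0.023325 + 0.0333 = 0.056625 s⁻¹.
C_ss = Q C_in/(Q + kV) = 1.3017 mg/L; C(t) = C_ss + (C₀ − C_ss) e^(−a t).
C(26.1) = 1.3017 + (1.2083)·e^(−0.056625·26.1) = 1.3017 + (1.2083)·0.22811 = 1.5773 mg/L.

1.58 mg/L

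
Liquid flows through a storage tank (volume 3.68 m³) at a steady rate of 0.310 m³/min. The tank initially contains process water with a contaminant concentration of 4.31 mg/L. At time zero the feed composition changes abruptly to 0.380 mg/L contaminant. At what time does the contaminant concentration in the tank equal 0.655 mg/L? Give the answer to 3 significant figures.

Species balance: V dC/dt = Q(C_in − C) ⇒ τ = V/Q = 11.871 min.
C(t) = C_in + (C₀ − C_in) e^(−t/τ). Set C = 0.655 and solve for t:
e^(−t/τ) = (C − C_in)/(C₀ − C_in) = (0.655 − 0.380)/(4.31 − 0.380) = 0.069975
t = −τ ln(…) = 11.871 × 2.6596 = 31.572 min.

31.6 min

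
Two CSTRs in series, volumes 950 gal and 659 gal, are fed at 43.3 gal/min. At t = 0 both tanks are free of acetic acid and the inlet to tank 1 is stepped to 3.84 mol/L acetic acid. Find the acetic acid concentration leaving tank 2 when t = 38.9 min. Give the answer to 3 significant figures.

2.39 mol/L

Time constants: τᵢ = Vᵢ/Q for each well-mixed tank.
τ₁ = 950/43.3 = 21.940 min; τ₂ = 659/43.3 = 15.219 min.
Tank 1: C₁ = C_in(1 − e^(−t/τ₁)). Tank 2 (τ₁ ≠ τ₂): C₂ = C_in[1 − (τ₁ e^(−t/τ₁) − τ₂ e^(−t/τ₂))/(τ₁ − τ₂)].
At t = 38.9: e^(−t/τ₁) = 0.16982, e^(−t/τ₂) = 0.077619.
C₂ = 3.84·[1 − (21.940·0.16982 − 15.219·0.077619)/(6.7206)] = 3.84·0.62138 = 2.3861 mol/L.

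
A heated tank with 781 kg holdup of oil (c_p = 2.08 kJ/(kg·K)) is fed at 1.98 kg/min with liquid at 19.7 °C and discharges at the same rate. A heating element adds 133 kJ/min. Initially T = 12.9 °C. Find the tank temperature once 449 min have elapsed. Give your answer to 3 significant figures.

39.5 °C

First-law balance (no shaft work): M c_p dT/dt = ṁ c_p (T_in − T) + 133.
Rearrange: dT/dt = (T_ss − T)/τ with τ = M/ṁ = 394.44 min and T_ss = T_in + Q̇/(ṁ c_p) = 51.994 °C.
Integrating: T(t) = T_ss + (T₀ − T_ss) e^(−t/τ).
T(449) = 51.994 + (-39.094)·e^(−449/394.44) = 51.994 + (-39.094)·0.32036 = 39.470 °C.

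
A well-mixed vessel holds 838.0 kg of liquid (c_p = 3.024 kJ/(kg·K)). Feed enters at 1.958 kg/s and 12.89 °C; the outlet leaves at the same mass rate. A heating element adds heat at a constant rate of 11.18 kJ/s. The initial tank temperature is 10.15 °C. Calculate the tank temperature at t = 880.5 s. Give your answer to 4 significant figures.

14.19 °C

M c_p dT/dt = ṁ c_p (T_in − T) + Q̇.
Rearrange: dT/dt = (T_ss − T)/τ with τ = M/ṁ = 427.988 s and T_ss = T_in + Q̇/(ṁ c_p) = 14.7782 °C.
T approaches T_ss exponentially: T(t) = T_ss + (T₀ − T_ss) e^(−t/τ).
T(880.5) = 14.7782 + (-4.62820)·e^(−880.5/427.988) = 14.7782 + (-4.62820)·0.127798 = 14.1867 °C.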